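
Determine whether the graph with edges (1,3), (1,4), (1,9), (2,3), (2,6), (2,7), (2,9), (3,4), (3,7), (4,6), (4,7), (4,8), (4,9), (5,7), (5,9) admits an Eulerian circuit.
No (2 vertices have odd degree: {1, 8}; Eulerian circuit requires 0)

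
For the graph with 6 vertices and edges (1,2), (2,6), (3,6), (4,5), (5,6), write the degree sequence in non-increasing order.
[3, 2, 2, 1, 1, 1] (degrees: deg(1)=1, deg(2)=2, deg(3)=1, deg(4)=1, deg(5)=2, deg(6)=3)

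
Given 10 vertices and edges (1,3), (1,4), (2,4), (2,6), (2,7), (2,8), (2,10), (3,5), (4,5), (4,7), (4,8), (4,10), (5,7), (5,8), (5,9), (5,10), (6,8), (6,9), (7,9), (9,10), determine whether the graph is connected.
Yes (BFS from 1 visits [1, 3, 4, 5, 2, 7, 8, 10, 9, 6] — all 10 vertices reached)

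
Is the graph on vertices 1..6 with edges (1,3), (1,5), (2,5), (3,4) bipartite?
Yes. Partition: {1, 2, 4, 6}, {3, 5}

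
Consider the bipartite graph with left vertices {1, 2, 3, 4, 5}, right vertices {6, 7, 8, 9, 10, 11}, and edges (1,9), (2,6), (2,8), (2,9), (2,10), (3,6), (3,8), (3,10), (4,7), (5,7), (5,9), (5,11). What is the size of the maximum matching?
5 (matching: (1,9), (2,10), (3,8), (4,7), (5,11); upper bound min(|L|,|R|) = min(5,6) = 5)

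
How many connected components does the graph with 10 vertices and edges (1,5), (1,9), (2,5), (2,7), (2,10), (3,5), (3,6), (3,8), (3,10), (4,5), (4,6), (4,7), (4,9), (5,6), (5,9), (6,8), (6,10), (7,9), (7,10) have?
1 (components: {1, 2, 3, 4, 5, 6, 7, 8, 9, 10})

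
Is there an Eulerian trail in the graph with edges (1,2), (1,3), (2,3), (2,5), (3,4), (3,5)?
Yes (the graph is connected and exactly 2 vertices have odd degree: {2, 4}; any Eulerian path must start and end at those)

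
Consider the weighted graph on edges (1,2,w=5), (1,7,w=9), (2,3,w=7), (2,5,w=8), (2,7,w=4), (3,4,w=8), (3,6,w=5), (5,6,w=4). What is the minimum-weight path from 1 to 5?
13 (path: 1 -> 2 -> 5; weights 5 + 8 = 13)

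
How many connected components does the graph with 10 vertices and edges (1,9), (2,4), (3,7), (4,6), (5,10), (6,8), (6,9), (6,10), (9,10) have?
2 (components: {1, 2, 4, 5, 6, 8, 9, 10}, {3, 7})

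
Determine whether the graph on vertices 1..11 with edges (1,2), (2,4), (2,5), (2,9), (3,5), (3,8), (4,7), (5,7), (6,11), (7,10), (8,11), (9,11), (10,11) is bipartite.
Yes. Partition: {1, 4, 5, 6, 8, 9, 10}, {2, 3, 7, 11}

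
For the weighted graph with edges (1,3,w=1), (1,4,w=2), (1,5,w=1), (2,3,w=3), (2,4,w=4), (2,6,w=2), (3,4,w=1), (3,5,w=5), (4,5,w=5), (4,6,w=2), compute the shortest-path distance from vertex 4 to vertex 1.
2 (path: 4 -> 1; weights 2 = 2)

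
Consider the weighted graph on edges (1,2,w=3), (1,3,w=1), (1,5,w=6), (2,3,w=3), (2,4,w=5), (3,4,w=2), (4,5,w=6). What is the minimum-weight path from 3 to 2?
3 (path: 3 -> 2; weights 3 = 3)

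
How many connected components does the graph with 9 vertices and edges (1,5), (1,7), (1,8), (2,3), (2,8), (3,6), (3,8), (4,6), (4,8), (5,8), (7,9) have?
1 (components: {1, 2, 3, 4, 5, 6, 7, 8, 9})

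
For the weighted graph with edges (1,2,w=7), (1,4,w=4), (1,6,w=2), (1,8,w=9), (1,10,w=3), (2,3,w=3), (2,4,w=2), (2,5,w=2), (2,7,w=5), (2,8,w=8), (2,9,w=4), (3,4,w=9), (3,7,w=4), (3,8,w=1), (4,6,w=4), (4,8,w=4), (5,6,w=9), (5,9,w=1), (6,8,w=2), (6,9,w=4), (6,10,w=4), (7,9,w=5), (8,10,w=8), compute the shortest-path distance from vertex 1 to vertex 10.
3 (path: 1 -> 10; weights 3 = 3)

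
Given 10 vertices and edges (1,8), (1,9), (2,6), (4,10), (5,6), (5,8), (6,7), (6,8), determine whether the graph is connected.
No, it has 3 components: {1, 2, 5, 6, 7, 8, 9}, {3}, {4, 10}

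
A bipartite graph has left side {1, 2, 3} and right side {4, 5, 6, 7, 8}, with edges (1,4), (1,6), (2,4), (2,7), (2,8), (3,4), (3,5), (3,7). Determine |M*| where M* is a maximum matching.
3 (matching: (1,6), (2,8), (3,7); upper bound min(|L|,|R|) = min(3,5) = 3)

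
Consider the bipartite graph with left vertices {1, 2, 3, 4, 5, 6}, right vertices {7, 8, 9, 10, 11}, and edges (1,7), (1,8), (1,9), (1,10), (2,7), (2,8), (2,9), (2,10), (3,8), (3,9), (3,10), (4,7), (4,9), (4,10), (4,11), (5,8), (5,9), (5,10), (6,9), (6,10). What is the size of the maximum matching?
5 (matching: (1,10), (2,7), (3,8), (4,11), (5,9); upper bound min(|L|,|R|) = min(6,5) = 5)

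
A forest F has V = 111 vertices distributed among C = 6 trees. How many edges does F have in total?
105 (Each of the 6 component trees on V_i vertices has V_i - 1 edges; summing gives V - C = 111 - 6 = 105)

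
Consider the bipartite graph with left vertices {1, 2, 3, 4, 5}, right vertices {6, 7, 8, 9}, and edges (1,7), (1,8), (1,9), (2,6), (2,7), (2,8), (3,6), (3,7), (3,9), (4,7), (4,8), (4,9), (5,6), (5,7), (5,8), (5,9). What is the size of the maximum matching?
4 (matching: (1,9), (2,8), (3,7), (5,6); upper bound min(|L|,|R|) = min(5,4) = 4)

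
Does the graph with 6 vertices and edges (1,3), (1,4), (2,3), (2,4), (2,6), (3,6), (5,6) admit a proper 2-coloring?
No (odd cycle of length 3: 6 -> 3 -> 2 -> 6)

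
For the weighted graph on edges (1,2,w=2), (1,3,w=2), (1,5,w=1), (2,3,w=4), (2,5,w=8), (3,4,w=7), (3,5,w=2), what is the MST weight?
12 (MST edges: (1,2,w=2), (1,3,w=2), (1,5,w=1), (3,4,w=7); sum of weights 2 + 2 + 1 + 7 = 12)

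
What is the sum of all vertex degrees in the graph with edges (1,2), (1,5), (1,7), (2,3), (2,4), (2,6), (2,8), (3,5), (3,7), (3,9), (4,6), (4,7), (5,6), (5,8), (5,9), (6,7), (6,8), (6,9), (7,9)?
38 (handshake: sum of degrees = 2|E| = 2 x 19 = 38)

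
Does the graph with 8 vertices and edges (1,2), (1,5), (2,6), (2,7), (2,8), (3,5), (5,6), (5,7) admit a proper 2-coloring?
Yes. Partition: {1, 3, 4, 6, 7, 8}, {2, 5}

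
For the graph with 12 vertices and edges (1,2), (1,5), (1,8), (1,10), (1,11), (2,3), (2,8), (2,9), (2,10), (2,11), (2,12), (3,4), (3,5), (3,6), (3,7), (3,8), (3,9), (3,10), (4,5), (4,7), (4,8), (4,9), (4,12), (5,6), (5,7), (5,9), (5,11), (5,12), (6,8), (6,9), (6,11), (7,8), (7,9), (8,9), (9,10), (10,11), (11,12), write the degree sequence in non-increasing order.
[8, 8, 8, 7, 7, 6, 6, 5, 5, 5, 5, 4] (degrees: deg(1)=5, deg(2)=7, deg(3)=8, deg(4)=6, deg(5)=8, deg(6)=5, deg(7)=5, deg(8)=7, deg(9)=8, deg(10)=5, deg(11)=6, deg(12)=4)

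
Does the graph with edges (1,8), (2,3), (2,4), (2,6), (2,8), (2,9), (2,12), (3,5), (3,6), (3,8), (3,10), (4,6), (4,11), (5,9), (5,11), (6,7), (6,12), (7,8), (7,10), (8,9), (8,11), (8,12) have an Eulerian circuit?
No (10 vertices have odd degree: {1, 3, 4, 5, 6, 7, 8, 9, 11, 12}; Eulerian circuit requires 0)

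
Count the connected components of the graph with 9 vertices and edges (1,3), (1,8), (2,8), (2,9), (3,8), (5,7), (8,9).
4 (components: {1, 2, 3, 8, 9}, {4}, {5, 7}, {6})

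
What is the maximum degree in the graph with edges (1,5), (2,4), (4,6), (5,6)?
2 (attained at vertices 4, 5, 6)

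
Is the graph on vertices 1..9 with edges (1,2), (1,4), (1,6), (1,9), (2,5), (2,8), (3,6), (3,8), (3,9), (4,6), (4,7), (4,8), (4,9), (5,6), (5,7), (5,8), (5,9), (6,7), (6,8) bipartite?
No (odd cycle of length 3: 6 -> 1 -> 4 -> 6)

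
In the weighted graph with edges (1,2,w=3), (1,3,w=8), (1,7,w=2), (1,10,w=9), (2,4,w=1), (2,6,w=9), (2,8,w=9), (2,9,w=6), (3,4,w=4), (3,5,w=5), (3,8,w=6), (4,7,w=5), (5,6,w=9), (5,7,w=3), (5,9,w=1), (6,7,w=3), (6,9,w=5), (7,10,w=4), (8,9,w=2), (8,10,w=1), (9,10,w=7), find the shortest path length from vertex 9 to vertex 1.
6 (path: 9 -> 5 -> 7 -> 1; weights 1 + 3 + 2 = 6)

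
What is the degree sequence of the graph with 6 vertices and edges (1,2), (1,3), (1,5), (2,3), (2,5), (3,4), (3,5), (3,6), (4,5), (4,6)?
[5, 4, 3, 3, 3, 2] (degrees: deg(1)=3, deg(2)=3, deg(3)=5, deg(4)=3, deg(5)=4, deg(6)=2)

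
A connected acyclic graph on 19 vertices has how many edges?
18 (A tree on V vertices has V - 1 edges, so 19 - 1 = 18)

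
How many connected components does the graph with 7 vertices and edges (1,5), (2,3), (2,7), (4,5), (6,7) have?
2 (components: {1, 4, 5}, {2, 3, 6, 7})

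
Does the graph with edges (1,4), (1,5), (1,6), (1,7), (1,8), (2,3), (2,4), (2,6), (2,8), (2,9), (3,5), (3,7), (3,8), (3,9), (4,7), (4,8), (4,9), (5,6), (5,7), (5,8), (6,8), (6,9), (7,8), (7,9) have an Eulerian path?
No (8 vertices have odd degree: {1, 2, 3, 4, 5, 6, 8, 9}; Eulerian path requires 0 or 2)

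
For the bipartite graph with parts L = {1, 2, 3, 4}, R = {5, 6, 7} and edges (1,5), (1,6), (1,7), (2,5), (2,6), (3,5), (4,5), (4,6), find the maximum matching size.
3 (matching: (1,7), (2,6), (3,5); upper bound min(|L|,|R|) = min(4,3) = 3)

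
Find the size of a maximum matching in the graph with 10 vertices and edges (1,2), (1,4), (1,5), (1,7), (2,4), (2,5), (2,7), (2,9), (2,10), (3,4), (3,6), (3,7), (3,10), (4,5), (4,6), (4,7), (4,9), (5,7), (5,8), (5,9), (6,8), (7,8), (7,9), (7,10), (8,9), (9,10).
5 (matching: (1,4), (2,7), (3,10), (5,9), (6,8); upper bound floor(n/2) = floor(10/2) = 5)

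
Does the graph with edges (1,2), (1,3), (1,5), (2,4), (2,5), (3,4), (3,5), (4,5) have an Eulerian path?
No (4 vertices have odd degree: {1, 2, 3, 4}; Eulerian path requires 0 or 2)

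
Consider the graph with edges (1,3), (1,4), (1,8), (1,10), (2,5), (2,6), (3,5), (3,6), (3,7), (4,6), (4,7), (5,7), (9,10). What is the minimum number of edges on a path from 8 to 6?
3 (path: 8 -> 1 -> 4 -> 6, 3 edges)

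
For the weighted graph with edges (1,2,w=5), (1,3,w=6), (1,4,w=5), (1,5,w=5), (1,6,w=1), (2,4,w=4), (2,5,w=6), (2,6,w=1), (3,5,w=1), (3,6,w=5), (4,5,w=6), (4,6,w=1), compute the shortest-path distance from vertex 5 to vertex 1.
5 (path: 5 -> 1; weights 5 = 5)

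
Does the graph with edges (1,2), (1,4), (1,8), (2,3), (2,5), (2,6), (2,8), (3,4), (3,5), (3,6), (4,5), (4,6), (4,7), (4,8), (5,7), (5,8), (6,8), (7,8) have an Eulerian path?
No (4 vertices have odd degree: {1, 2, 5, 7}; Eulerian path requires 0 or 2)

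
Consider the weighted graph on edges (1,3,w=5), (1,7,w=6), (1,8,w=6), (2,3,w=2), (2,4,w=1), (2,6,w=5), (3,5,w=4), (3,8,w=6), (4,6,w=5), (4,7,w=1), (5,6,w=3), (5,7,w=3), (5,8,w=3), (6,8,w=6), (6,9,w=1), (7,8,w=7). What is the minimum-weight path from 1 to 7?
6 (path: 1 -> 7; weights 6 = 6)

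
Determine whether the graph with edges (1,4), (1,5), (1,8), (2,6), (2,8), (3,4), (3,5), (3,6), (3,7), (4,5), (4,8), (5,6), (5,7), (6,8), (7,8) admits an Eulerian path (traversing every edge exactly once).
No (4 vertices have odd degree: {1, 5, 7, 8}; Eulerian path requires 0 or 2)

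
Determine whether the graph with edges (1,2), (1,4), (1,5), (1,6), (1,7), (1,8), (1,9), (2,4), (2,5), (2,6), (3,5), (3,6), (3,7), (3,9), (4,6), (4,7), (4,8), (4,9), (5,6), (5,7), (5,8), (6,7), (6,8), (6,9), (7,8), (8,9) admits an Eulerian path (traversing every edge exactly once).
Yes (the graph is connected and exactly 2 vertices have odd degree: {1, 9}; any Eulerian path must start and end at those)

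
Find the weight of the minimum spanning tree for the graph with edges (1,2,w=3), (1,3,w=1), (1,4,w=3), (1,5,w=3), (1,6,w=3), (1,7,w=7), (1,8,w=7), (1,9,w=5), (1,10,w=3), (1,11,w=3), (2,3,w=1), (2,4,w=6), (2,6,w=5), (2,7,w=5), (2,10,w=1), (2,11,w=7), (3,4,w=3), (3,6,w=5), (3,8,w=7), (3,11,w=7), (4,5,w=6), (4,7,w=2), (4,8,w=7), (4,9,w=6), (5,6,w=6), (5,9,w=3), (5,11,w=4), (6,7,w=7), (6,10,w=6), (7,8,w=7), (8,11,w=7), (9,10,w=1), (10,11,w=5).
25 (MST edges: (1,3,w=1), (1,4,w=3), (1,5,w=3), (1,6,w=3), (1,8,w=7), (1,11,w=3), (2,3,w=1), (2,10,w=1), (4,7,w=2), (9,10,w=1); sum of weights 1 + 3 + 3 + 3 + 7 + 3 + 1 + 1 + 2 + 1 = 25)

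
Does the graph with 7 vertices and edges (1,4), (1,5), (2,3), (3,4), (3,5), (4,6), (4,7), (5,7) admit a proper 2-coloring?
Yes. Partition: {1, 3, 6, 7}, {2, 4, 5}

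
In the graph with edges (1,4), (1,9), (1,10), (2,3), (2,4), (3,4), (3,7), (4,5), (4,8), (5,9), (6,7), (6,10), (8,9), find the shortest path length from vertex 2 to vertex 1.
2 (path: 2 -> 4 -> 1, 2 edges)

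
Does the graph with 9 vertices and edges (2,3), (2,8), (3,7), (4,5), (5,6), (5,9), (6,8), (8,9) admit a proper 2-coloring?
Yes. Partition: {1, 2, 4, 6, 7, 9}, {3, 5, 8}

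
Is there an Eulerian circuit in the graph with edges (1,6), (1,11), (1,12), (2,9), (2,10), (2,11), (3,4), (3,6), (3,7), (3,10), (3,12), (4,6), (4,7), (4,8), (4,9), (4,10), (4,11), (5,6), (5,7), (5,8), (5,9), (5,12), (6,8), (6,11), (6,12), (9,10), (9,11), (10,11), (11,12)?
No (12 vertices have odd degree: {1, 2, 3, 4, 5, 6, 7, 8, 9, 10, 11, 12}; Eulerian circuit requires 0)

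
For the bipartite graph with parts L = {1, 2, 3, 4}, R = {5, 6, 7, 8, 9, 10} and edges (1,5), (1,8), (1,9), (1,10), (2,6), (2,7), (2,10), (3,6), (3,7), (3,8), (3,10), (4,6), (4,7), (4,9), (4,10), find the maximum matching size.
4 (matching: (1,10), (2,7), (3,8), (4,9); upper bound min(|L|,|R|) = min(4,6) = 4)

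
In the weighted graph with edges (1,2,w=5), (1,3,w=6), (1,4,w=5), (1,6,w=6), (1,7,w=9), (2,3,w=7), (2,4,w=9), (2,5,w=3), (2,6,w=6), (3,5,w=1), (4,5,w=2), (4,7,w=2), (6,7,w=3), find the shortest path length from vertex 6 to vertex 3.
8 (path: 6 -> 7 -> 4 -> 5 -> 3; weights 3 + 2 + 2 + 1 = 8)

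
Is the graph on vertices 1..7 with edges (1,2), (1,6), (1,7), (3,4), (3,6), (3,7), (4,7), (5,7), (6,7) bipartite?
No (odd cycle of length 3: 7 -> 1 -> 6 -> 7)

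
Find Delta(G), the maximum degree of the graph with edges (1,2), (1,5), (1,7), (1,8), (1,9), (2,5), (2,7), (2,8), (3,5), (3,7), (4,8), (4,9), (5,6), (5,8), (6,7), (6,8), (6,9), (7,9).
5 (attained at vertices 1, 5, 7, 8)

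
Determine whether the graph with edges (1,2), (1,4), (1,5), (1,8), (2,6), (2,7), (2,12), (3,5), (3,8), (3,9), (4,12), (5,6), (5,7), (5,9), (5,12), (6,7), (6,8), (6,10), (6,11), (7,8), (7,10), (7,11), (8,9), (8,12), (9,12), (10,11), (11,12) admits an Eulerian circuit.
No (2 vertices have odd degree: {3, 10}; Eulerian circuit requires 0)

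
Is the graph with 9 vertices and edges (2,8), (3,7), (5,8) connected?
No, it has 6 components: {1}, {2, 5, 8}, {3, 7}, {4}, {6}, {9}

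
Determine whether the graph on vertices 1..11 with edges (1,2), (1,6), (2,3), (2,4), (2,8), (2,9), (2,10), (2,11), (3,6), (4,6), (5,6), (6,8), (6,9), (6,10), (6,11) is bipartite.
Yes. Partition: {1, 3, 4, 5, 7, 8, 9, 10, 11}, {2, 6}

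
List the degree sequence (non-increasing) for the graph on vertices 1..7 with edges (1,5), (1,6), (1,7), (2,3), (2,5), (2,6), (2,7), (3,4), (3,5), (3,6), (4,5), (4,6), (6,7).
[5, 4, 4, 4, 3, 3, 3] (degrees: deg(1)=3, deg(2)=4, deg(3)=4, deg(4)=3, deg(5)=4, deg(6)=5, deg(7)=3)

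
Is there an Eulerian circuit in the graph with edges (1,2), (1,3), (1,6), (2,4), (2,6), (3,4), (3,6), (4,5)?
No (6 vertices have odd degree: {1, 2, 3, 4, 5, 6}; Eulerian circuit requires 0)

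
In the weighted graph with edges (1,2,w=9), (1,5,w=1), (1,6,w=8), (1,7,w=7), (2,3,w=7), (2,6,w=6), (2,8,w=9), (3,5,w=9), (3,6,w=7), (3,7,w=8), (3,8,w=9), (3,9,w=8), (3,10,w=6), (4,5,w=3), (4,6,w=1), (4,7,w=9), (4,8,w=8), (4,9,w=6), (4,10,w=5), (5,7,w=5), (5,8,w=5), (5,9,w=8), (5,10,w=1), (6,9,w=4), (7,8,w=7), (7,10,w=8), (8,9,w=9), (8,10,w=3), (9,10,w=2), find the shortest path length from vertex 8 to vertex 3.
9 (path: 8 -> 3; weights 9 = 9)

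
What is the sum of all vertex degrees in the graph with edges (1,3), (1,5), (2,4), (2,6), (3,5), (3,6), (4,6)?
14 (handshake: sum of degrees = 2|E| = 2 x 7 = 14)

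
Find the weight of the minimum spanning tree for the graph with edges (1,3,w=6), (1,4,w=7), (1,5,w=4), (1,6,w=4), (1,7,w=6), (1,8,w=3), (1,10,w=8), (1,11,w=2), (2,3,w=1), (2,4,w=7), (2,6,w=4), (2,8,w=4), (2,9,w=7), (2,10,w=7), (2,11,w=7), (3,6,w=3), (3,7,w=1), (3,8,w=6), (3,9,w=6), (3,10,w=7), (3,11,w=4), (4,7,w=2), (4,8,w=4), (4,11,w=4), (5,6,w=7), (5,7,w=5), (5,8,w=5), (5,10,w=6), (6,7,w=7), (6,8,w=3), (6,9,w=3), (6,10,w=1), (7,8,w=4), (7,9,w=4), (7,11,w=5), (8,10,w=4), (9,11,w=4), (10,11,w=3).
23 (MST edges: (1,5,w=4), (1,8,w=3), (1,11,w=2), (2,3,w=1), (3,6,w=3), (3,7,w=1), (4,7,w=2), (6,8,w=3), (6,9,w=3), (6,10,w=1); sum of weights 4 + 3 + 2 + 1 + 3 + 1 + 2 + 3 + 3 + 1 = 23)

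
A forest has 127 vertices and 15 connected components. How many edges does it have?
112 (Each of the 15 component trees on V_i vertices has V_i - 1 edges; summing gives V - C = 127 - 15 = 112)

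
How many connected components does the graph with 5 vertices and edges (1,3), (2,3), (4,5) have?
2 (components: {1, 2, 3}, {4, 5})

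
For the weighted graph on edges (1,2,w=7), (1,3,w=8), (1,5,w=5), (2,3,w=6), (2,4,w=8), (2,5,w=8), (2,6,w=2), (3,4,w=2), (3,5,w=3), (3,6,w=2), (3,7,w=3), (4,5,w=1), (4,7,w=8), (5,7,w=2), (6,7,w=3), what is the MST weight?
14 (MST edges: (1,5,w=5), (2,6,w=2), (3,4,w=2), (3,6,w=2), (4,5,w=1), (5,7,w=2); sum of weights 5 + 2 + 2 + 2 + 1 + 2 = 14)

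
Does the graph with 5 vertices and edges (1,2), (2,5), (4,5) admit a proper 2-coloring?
Yes. Partition: {1, 3, 5}, {2, 4}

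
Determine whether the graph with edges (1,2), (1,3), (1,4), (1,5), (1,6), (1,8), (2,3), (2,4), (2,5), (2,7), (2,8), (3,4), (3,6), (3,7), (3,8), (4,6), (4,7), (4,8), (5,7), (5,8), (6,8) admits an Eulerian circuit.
Yes (the graph is connected and all 8 vertices have even degree)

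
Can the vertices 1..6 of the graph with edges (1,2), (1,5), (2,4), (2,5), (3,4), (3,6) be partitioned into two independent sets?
No (odd cycle of length 3: 2 -> 1 -> 5 -> 2)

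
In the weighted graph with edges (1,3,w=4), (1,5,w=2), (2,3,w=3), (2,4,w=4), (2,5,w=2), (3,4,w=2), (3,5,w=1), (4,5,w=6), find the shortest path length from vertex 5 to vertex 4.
3 (path: 5 -> 3 -> 4; weights 1 + 2 = 3)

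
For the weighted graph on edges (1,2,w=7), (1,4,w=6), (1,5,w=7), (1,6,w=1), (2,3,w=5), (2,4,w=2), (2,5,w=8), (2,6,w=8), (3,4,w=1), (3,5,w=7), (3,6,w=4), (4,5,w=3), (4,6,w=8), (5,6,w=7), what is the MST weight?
11 (MST edges: (1,6,w=1), (2,4,w=2), (3,4,w=1), (3,6,w=4), (4,5,w=3); sum of weights 1 + 2 + 1 + 4 + 3 = 11)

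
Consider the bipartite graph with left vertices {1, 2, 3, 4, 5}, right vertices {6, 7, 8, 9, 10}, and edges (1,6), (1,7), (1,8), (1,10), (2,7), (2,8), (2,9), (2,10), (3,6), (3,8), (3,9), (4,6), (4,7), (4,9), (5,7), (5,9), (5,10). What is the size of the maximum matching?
5 (matching: (1,10), (2,9), (3,8), (4,6), (5,7); upper bound min(|L|,|R|) = min(5,5) = 5)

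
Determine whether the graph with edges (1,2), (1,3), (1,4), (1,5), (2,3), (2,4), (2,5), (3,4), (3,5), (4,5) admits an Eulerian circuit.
Yes (the graph is connected and all 5 vertices have even degree)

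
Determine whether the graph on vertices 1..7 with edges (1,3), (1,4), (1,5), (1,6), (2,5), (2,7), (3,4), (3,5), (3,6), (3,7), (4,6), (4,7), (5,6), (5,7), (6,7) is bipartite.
No (odd cycle of length 3: 5 -> 1 -> 6 -> 5)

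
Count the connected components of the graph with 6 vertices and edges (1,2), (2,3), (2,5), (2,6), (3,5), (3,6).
2 (components: {1, 2, 3, 5, 6}, {4})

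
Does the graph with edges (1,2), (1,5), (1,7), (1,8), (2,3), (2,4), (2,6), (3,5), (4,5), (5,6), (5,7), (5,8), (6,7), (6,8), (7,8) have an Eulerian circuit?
Yes (the graph is connected and all 8 vertices have even degree)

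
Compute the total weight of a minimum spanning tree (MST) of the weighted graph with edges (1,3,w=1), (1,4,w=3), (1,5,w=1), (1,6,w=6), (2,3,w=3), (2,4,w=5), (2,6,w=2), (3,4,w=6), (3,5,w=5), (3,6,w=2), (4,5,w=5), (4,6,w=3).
9 (MST edges: (1,3,w=1), (1,4,w=3), (1,5,w=1), (2,6,w=2), (3,6,w=2); sum of weights 1 + 3 + 1 + 2 + 2 = 9)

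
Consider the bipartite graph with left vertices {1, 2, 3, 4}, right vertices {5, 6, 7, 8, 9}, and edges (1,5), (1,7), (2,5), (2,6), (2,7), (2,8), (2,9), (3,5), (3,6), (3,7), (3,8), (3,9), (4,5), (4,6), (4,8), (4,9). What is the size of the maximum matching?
4 (matching: (1,7), (2,9), (3,8), (4,6); upper bound min(|L|,|R|) = min(4,5) = 4)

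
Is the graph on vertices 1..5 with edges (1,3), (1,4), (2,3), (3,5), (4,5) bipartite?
Yes. Partition: {1, 2, 5}, {3, 4}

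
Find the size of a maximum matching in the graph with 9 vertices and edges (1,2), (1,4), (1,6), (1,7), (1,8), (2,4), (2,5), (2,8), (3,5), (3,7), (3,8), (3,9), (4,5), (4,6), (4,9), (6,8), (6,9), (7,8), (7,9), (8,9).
4 (matching: (1,8), (2,4), (3,7), (6,9); upper bound floor(n/2) = floor(9/2) = 4)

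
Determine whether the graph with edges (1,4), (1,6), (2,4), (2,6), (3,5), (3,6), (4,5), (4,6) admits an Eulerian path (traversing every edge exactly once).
Yes — and in fact it has an Eulerian circuit (the graph is connected and all 6 vertices have even degree)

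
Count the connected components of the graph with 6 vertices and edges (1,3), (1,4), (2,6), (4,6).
2 (components: {1, 2, 3, 4, 6}, {5})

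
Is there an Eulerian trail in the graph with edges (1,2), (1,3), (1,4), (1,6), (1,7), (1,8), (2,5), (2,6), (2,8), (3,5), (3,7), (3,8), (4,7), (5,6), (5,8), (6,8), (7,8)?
Yes — and in fact it has an Eulerian circuit (the graph is connected and all 8 vertices have even degree)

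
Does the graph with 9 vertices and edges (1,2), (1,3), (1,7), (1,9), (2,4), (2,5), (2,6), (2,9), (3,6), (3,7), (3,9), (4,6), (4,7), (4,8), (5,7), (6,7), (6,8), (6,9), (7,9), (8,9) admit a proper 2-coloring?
No (odd cycle of length 3: 9 -> 1 -> 2 -> 9)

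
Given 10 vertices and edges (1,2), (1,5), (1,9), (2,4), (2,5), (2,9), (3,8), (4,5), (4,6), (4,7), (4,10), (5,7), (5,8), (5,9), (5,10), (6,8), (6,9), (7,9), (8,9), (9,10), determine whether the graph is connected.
Yes (BFS from 1 visits [1, 2, 5, 9, 4, 7, 8, 10, 6, 3] — all 10 vertices reached)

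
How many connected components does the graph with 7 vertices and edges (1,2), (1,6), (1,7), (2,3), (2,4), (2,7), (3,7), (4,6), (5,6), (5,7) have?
1 (components: {1, 2, 3, 4, 5, 6, 7})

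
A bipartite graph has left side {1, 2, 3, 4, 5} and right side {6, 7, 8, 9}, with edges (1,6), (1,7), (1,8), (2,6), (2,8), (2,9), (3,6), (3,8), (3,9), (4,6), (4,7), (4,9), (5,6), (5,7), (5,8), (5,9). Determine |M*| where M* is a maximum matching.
4 (matching: (1,8), (2,9), (3,6), (4,7); upper bound min(|L|,|R|) = min(5,4) = 4)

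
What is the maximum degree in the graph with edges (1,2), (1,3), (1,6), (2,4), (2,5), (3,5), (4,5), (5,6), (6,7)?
4 (attained at vertex 5)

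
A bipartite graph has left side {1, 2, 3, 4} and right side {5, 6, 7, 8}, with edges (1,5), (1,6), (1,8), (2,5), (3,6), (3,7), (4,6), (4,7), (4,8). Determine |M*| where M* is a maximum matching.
4 (matching: (1,8), (2,5), (3,7), (4,6); upper bound min(|L|,|R|) = min(4,4) = 4)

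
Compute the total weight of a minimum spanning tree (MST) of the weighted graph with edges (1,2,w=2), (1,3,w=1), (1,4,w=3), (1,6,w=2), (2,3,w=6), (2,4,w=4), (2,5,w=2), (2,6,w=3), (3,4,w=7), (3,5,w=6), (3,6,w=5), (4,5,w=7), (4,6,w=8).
10 (MST edges: (1,2,w=2), (1,3,w=1), (1,4,w=3), (1,6,w=2), (2,5,w=2); sum of weights 2 + 1 + 3 + 2 + 2 = 10)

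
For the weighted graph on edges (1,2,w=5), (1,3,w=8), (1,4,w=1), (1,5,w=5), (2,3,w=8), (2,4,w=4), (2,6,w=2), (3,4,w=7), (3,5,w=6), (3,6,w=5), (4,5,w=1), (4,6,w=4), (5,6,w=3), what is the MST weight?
12 (MST edges: (1,4,w=1), (2,6,w=2), (3,6,w=5), (4,5,w=1), (5,6,w=3); sum of weights 1 + 2 + 5 + 1 + 3 = 12)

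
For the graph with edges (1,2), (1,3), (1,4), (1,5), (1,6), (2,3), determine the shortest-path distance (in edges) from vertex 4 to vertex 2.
2 (path: 4 -> 1 -> 2, 2 edges)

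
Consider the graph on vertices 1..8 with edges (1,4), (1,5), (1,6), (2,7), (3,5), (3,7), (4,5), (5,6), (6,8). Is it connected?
Yes (BFS from 1 visits [1, 4, 5, 6, 3, 8, 7, 2] — all 8 vertices reached)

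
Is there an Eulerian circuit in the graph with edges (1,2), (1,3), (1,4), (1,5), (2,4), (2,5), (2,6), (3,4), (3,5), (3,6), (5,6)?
No (2 vertices have odd degree: {4, 6}; Eulerian circuit requires 0)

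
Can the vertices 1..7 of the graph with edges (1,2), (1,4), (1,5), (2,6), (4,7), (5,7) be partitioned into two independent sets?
Yes. Partition: {1, 3, 6, 7}, {2, 4, 5}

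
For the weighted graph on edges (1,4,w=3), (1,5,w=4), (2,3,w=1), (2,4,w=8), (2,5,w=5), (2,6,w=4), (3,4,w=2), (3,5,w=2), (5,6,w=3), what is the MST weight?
11 (MST edges: (1,4,w=3), (2,3,w=1), (3,4,w=2), (3,5,w=2), (5,6,w=3); sum of weights 3 + 1 + 2 + 2 + 3 = 11)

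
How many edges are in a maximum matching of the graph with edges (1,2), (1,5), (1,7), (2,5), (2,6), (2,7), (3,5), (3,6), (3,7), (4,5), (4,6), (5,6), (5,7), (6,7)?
3 (matching: (1,5), (3,7), (4,6); upper bound floor(n/2) = floor(7/2) = 3)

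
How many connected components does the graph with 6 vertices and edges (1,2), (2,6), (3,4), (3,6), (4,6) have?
2 (components: {1, 2, 3, 4, 6}, {5})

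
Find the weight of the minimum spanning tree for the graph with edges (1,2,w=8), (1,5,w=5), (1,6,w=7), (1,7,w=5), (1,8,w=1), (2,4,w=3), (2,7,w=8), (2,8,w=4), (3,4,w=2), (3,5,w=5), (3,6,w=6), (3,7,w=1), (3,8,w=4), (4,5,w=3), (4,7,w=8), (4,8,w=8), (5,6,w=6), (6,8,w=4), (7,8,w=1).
15 (MST edges: (1,8,w=1), (2,4,w=3), (3,4,w=2), (3,7,w=1), (4,5,w=3), (6,8,w=4), (7,8,w=1); sum of weights 1 + 3 + 2 + 1 + 3 + 4 + 1 = 15)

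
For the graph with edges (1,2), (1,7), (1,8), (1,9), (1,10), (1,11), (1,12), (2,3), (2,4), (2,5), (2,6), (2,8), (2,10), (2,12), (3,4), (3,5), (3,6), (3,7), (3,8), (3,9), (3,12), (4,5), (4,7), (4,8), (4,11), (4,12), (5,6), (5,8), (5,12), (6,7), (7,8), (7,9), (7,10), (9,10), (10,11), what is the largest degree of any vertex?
8 (attained at vertices 2, 3)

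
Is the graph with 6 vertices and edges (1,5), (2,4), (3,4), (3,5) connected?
No, it has 2 components: {1, 2, 3, 4, 5}, {6}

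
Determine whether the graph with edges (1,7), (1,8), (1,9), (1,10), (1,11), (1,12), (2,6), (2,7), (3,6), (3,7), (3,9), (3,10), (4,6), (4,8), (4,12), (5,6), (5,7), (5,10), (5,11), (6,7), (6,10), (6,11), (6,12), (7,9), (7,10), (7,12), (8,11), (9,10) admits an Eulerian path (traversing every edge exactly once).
Yes (the graph is connected and exactly 2 vertices have odd degree: {4, 8}; any Eulerian path must start and end at those)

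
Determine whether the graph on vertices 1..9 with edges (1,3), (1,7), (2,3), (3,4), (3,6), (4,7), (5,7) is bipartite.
Yes. Partition: {1, 2, 4, 5, 6, 8, 9}, {3, 7}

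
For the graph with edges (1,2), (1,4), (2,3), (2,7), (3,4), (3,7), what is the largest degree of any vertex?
3 (attained at vertices 2, 3)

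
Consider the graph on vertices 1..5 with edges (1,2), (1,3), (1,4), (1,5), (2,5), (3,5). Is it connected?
Yes (BFS from 1 visits [1, 2, 3, 4, 5] — all 5 vertices reached)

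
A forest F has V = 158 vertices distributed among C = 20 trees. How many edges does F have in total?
138 (Each of the 20 component trees on V_i vertices has V_i - 1 edges; summing gives V - C = 158 - 20 = 138)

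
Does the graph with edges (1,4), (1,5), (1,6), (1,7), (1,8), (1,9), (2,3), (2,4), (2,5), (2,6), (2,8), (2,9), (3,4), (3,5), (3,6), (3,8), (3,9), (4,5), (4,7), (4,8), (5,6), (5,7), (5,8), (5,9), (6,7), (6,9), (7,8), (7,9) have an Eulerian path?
Yes — and in fact it has an Eulerian circuit (the graph is connected and all 9 vertices have even degree)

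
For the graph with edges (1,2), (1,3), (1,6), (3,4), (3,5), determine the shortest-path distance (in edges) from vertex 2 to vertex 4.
3 (path: 2 -> 1 -> 3 -> 4, 3 edges)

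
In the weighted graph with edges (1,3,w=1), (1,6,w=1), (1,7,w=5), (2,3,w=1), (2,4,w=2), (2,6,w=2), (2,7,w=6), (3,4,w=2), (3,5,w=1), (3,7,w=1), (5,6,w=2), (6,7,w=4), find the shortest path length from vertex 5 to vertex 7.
2 (path: 5 -> 3 -> 7; weights 1 + 1 = 2)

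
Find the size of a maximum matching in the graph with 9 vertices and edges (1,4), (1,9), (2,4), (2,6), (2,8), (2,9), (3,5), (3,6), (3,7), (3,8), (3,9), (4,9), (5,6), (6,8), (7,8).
4 (matching: (1,9), (2,8), (3,7), (5,6); upper bound floor(n/2) = floor(9/2) = 4)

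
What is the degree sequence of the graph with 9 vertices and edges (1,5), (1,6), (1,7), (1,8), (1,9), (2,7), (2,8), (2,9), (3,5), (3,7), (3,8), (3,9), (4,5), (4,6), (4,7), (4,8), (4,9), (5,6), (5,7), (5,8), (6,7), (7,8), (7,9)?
[8, 6, 6, 5, 5, 5, 4, 4, 3] (degrees: deg(1)=5, deg(2)=3, deg(3)=4, deg(4)=5, deg(5)=6, deg(6)=4, deg(7)=8, deg(8)=6, deg(9)=5)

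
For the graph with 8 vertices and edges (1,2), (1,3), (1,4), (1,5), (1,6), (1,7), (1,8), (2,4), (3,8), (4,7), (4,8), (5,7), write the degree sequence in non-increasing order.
[7, 4, 3, 3, 2, 2, 2, 1] (degrees: deg(1)=7, deg(2)=2, deg(3)=2, deg(4)=4, deg(5)=2, deg(6)=1, deg(7)=3, deg(8)=3)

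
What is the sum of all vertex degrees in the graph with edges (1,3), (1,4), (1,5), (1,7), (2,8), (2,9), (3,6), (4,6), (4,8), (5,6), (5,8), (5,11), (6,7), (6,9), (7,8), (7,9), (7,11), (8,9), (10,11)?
38 (handshake: sum of degrees = 2|E| = 2 x 19 = 38)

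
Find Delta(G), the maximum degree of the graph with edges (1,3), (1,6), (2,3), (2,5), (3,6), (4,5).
3 (attained at vertex 3)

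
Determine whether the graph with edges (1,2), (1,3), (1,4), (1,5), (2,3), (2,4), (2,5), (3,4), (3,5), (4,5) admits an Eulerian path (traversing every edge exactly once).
Yes — and in fact it has an Eulerian circuit (the graph is connected and all 5 vertices have even degree)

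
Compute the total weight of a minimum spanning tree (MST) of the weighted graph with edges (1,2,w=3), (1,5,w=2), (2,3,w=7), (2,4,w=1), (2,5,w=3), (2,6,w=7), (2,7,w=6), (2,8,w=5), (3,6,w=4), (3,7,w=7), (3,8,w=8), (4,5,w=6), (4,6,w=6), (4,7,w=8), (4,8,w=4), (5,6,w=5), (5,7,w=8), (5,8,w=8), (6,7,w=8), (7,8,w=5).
24 (MST edges: (1,2,w=3), (1,5,w=2), (2,4,w=1), (3,6,w=4), (4,8,w=4), (5,6,w=5), (7,8,w=5); sum of weights 3 + 2 + 1 + 4 + 4 + 5 + 5 = 24)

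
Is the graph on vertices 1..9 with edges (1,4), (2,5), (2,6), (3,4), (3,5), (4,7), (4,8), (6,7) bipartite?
Yes. Partition: {1, 2, 3, 7, 8, 9}, {4, 5, 6}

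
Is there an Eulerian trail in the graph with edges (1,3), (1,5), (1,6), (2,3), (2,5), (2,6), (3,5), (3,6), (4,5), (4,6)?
Yes (the graph is connected and exactly 2 vertices have odd degree: {1, 2}; any Eulerian path must start and end at those)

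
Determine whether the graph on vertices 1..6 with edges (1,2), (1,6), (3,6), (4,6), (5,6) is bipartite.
Yes. Partition: {1, 3, 4, 5}, {2, 6}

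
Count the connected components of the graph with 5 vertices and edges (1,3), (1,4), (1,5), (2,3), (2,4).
1 (components: {1, 2, 3, 4, 5})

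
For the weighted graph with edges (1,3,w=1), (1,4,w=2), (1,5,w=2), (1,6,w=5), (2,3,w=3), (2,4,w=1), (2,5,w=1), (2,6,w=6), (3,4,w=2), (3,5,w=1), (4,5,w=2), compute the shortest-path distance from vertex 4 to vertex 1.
2 (path: 4 -> 1; weights 2 = 2)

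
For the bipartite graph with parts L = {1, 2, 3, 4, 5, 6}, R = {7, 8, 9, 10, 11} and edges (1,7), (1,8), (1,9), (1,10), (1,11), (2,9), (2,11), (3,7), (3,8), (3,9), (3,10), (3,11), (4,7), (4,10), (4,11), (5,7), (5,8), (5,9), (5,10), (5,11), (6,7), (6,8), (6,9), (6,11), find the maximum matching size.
5 (matching: (1,11), (2,9), (3,10), (4,7), (5,8); upper bound min(|L|,|R|) = min(6,5) = 5)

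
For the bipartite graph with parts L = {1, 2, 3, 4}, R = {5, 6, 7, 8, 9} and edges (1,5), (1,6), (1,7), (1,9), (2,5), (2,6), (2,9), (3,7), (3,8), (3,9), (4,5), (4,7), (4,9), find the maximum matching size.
4 (matching: (1,9), (2,6), (3,8), (4,7); upper bound min(|L|,|R|) = min(4,5) = 4)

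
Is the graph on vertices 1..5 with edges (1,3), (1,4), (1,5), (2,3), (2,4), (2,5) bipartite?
Yes. Partition: {1, 2}, {3, 4, 5}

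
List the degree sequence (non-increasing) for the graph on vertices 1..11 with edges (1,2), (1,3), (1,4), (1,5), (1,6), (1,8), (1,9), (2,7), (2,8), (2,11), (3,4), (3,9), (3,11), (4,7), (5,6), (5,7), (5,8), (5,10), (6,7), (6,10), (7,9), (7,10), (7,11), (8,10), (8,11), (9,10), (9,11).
[7, 7, 5, 5, 5, 5, 5, 4, 4, 4, 3] (degrees: deg(1)=7, deg(2)=4, deg(3)=4, deg(4)=3, deg(5)=5, deg(6)=4, deg(7)=7, deg(8)=5, deg(9)=5, deg(10)=5, deg(11)=5)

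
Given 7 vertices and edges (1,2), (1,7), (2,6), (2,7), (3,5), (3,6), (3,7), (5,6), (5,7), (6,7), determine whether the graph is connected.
No, it has 2 components: {1, 2, 3, 5, 6, 7}, {4}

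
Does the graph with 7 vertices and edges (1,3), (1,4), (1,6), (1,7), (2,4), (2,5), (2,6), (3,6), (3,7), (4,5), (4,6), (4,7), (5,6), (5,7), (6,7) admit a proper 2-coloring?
No (odd cycle of length 3: 4 -> 1 -> 7 -> 4)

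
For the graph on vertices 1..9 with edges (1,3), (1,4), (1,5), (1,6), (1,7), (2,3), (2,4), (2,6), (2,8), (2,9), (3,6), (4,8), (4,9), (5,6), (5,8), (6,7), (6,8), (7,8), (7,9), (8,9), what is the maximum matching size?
4 (matching: (1,3), (4,8), (5,6), (7,9); upper bound floor(n/2) = floor(9/2) = 4)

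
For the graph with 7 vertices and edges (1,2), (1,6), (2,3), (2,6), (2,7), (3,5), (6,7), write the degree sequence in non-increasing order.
[4, 3, 2, 2, 2, 1, 0] (degrees: deg(1)=2, deg(2)=4, deg(3)=2, deg(4)=0, deg(5)=1, deg(6)=3, deg(7)=2)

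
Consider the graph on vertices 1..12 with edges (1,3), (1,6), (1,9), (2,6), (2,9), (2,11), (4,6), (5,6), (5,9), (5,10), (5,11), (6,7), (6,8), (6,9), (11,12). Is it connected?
Yes (BFS from 1 visits [1, 3, 6, 9, 2, 4, 5, 7, 8, 11, 10, 12] — all 12 vertices reached)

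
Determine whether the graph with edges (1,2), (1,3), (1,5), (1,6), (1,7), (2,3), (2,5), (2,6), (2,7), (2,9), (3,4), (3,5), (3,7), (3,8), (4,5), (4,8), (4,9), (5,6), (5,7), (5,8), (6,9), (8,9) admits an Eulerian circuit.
No (2 vertices have odd degree: {1, 5}; Eulerian circuit requires 0)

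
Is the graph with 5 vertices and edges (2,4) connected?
No, it has 4 components: {1}, {2, 4}, {3}, {5}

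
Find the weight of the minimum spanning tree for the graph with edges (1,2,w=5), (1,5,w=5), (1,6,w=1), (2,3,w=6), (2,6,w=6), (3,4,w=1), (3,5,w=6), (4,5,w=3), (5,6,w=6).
15 (MST edges: (1,2,w=5), (1,5,w=5), (1,6,w=1), (3,4,w=1), (4,5,w=3); sum of weights 5 + 5 + 1 + 1 + 3 = 15)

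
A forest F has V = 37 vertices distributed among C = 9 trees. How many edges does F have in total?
28 (Each of the 9 component trees on V_i vertices has V_i - 1 edges; summing gives V - C = 37 - 9 = 28)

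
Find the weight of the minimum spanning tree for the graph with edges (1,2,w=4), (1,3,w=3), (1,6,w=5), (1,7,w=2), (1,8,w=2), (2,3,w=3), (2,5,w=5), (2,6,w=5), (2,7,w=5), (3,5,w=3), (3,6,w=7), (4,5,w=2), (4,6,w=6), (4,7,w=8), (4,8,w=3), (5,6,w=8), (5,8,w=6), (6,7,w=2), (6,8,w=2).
17 (MST edges: (1,3,w=3), (1,7,w=2), (1,8,w=2), (2,3,w=3), (3,5,w=3), (4,5,w=2), (6,8,w=2); sum of weights 3 + 2 + 2 + 3 + 3 + 2 + 2 = 17)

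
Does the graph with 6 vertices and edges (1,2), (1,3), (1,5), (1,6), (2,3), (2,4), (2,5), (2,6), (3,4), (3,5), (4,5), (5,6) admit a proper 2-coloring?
No (odd cycle of length 3: 5 -> 1 -> 2 -> 5)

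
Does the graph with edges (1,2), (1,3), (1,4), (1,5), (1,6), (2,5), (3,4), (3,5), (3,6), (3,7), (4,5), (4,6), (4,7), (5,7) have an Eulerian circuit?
No (6 vertices have odd degree: {1, 3, 4, 5, 6, 7}; Eulerian circuit requires 0)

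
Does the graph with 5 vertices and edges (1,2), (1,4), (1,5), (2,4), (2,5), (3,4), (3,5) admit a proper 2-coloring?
No (odd cycle of length 3: 2 -> 1 -> 4 -> 2)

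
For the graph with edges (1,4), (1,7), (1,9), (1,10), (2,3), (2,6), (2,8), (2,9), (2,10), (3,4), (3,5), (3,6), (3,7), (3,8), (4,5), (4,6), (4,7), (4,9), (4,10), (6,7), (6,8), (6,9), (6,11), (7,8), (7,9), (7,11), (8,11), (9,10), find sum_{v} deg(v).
56 (handshake: sum of degrees = 2|E| = 2 x 28 = 56)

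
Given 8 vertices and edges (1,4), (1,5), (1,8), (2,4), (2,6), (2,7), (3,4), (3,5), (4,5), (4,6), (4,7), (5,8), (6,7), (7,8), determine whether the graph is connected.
Yes (BFS from 1 visits [1, 4, 5, 8, 2, 3, 6, 7] — all 8 vertices reached)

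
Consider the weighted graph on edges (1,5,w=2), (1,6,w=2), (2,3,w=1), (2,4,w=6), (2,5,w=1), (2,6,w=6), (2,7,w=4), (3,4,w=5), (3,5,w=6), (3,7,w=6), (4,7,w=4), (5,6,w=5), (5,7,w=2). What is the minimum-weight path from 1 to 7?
4 (path: 1 -> 5 -> 7; weights 2 + 2 = 4)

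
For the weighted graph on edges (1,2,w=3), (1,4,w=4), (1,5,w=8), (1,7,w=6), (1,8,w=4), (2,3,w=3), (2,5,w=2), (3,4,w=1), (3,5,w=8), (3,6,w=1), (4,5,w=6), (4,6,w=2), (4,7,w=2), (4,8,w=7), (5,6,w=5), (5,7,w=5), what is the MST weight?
16 (MST edges: (1,2,w=3), (1,8,w=4), (2,3,w=3), (2,5,w=2), (3,4,w=1), (3,6,w=1), (4,7,w=2); sum of weights 3 + 4 + 3 + 2 + 1 + 1 + 2 = 16)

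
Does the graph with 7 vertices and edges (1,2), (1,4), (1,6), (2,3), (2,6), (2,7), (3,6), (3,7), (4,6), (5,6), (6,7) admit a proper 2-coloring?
No (odd cycle of length 3: 4 -> 1 -> 6 -> 4)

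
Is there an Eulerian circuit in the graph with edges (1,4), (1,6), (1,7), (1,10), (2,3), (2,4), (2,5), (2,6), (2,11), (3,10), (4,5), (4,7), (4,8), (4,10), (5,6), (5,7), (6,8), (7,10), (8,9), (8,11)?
No (2 vertices have odd degree: {2, 9}; Eulerian circuit requires 0)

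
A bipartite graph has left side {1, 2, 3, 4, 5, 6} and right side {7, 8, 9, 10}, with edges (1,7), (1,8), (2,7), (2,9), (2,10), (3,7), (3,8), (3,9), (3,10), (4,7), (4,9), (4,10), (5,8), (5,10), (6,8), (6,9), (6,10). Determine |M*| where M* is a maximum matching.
4 (matching: (1,8), (2,10), (3,9), (4,7); upper bound min(|L|,|R|) = min(6,4) = 4)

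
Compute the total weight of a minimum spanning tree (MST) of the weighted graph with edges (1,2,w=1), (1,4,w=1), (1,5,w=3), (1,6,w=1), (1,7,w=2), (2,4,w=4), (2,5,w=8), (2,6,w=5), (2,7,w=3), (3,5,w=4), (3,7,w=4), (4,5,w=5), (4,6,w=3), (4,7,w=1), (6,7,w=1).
11 (MST edges: (1,2,w=1), (1,4,w=1), (1,5,w=3), (1,6,w=1), (3,5,w=4), (4,7,w=1); sum of weights 1 + 1 + 3 + 1 + 4 + 1 = 11)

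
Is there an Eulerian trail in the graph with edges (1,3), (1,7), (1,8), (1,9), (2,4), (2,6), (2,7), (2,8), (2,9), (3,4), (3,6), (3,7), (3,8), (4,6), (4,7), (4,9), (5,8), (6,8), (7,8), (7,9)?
No (4 vertices have odd degree: {2, 3, 4, 5}; Eulerian path requires 0 or 2)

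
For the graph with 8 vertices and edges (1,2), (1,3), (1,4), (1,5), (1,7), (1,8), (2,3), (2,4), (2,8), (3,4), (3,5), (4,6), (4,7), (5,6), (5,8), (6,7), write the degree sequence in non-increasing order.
[6, 5, 4, 4, 4, 3, 3, 3] (degrees: deg(1)=6, deg(2)=4, deg(3)=4, deg(4)=5, deg(5)=4, deg(6)=3, deg(7)=3, deg(8)=3)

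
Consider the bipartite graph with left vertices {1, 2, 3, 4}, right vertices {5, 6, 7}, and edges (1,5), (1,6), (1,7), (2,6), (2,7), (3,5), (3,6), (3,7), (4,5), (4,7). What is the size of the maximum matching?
3 (matching: (1,7), (2,6), (3,5); upper bound min(|L|,|R|) = min(4,3) = 3)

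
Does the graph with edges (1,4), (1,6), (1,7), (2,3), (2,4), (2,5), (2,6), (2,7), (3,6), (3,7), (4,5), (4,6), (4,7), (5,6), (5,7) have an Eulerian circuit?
No (6 vertices have odd degree: {1, 2, 3, 4, 6, 7}; Eulerian circuit requires 0)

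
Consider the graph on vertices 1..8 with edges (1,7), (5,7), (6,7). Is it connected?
No, it has 5 components: {1, 5, 6, 7}, {2}, {3}, {4}, {8}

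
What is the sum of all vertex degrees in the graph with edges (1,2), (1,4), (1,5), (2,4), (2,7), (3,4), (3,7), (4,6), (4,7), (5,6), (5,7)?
22 (handshake: sum of degrees = 2|E| = 2 x 11 = 22)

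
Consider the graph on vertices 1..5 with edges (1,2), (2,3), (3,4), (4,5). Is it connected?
Yes (BFS from 1 visits [1, 2, 3, 4, 5] — all 5 vertices reached)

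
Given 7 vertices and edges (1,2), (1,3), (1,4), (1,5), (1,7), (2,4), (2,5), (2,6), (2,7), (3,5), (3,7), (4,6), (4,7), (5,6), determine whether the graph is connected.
Yes (BFS from 1 visits [1, 2, 3, 4, 5, 7, 6] — all 7 vertices reached)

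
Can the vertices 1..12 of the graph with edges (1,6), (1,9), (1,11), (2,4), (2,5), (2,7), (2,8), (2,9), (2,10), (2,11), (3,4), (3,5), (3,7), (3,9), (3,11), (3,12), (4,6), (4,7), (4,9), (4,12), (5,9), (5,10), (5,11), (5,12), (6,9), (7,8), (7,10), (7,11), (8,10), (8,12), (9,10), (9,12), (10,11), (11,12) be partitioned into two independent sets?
No (odd cycle of length 3: 9 -> 1 -> 6 -> 9)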